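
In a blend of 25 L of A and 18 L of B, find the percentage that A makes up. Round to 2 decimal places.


Volume of A = 25 L
Volume of B = 18 L
Total volume = 25 + 18 = 43 L
Percentage of A = (25/43) * 100
= 58.14%

58.14


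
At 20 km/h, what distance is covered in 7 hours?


Using distance = speed * time
Speed = 20 km/h
Time = 7 hours
Distance = 20 * 7
= 140 km

140


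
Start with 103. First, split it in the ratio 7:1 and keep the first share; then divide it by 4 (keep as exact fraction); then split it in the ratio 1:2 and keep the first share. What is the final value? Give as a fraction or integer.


Start with 103.
Step 1: Split 7:1, first share = 103 * 7/8 = 721/8
Step 2: Divide by 4: 721/8 / 4 = 721/32
Step 3: Split 1:2, first share = 721/32 * 1/3 = 721/96
Final result = 721/96

721/96


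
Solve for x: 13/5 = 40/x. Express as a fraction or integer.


Setting up: 13/5 = 40/x
Cross multiply: 13 * x = 5 * 40
13x = 200
x = 200/13
x = 200/13

200/13


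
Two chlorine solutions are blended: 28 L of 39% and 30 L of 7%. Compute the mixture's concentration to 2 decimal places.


Solute in mixture 1 = 39% of 28 L = 28*39/100 = 273/25 L
Solute in mixture 2 = 7% of 30 L = 30*7/100 = 21/10 L
Total solute = 273/25 + 21/10 = 651/50 L
Total volume = 28 + 30 = 58 L
Final concentration = 651/50/58 * 100 = 22.45%

22.45


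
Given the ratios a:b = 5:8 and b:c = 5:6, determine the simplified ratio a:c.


Given a:b = 5:8 and b:c = 5:6
Make b consistent. Multiply first ratio by 5: a:b = 25:40
Multiply second ratio by 8: b:c = 40:48
Now b = 40 in both, so a:b:c = 25:40:48
Therefore a:c = 25:48
Simplify by GCD: a:c = 25:48

25:48


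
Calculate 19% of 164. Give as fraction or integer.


Compute 19% of 164
Convert percentage: 19% = 19/100
Multiply: 164 * 19/100
= 3116/100
= 779/25

779/25


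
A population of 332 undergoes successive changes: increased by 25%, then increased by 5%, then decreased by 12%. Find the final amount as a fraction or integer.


Start: 332
Step 1: increase by 25% => multiply by 125/100
  332 * 125/100 = 415
Step 2: increase by 5% => multiply by 105/100
  415 * 105/100 = 1743/4
Step 3: decrease by 12% => multiply by 88/100
  1743/4 * 88/100 = 19173/50
Final value = 19173/50

19173/50


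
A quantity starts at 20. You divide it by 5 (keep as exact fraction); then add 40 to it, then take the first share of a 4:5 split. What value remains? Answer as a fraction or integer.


Start with 20.
Step 1: Divide by 5: 20 / 5 = 4
Step 2: Add 40: 4+40=44; split 4:5 first = 44*4/9 = 176/9
Final result = 176/9

176/9


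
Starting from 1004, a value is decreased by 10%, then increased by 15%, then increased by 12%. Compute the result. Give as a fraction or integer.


Start: 1004
Step 1: decrease by 10% => multiply by 90/100
  1004 * 90/100 = 4518/5
Step 2: increase by 15% => multiply by 115/100
  4518/5 * 115/100 = 51957/50
Step 3: increase by 12% => multiply by 112/100
  51957/50 * 112/100 = 727398/625
Final value = 727398/625

727398/625


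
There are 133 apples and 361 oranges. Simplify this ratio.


Find GCD(133, 361)
GCD = 19
Divide both by 19: 133/19 = 7, 361/19 = 19
Simplified ratio = 7:19

7:19


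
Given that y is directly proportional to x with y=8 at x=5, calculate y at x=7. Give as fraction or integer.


Direct proportion: y = kx
Find k: k = 8/5 = 8/5
Compute y at x=7: y = 8/5 * 7
y = 56/5

56/5


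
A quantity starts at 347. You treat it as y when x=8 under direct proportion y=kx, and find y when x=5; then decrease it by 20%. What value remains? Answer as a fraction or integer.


Start with 347.
Step 1: Direct prop: k = (347)/8; new y = k*5 = 347*5/8 = 1735/8
Step 2: Decrease by 20%: 1735/8 * 80/100 = 347/2
Final result = 347/2

347/2


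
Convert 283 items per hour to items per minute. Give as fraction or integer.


Converting from per hour to per minute
Rate = 283 items per hour
Divide by 60: 283/60
= 283/60 items per minute

283/60


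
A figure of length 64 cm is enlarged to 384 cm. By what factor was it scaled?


Original length = 64 cm
Scaled length = 384 cm
Scale factor = 384 / 64
= 6

6


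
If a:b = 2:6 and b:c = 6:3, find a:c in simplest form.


Given a:b = 2:6 and b:c = 6:3
Make b consistent. Multiply first ratio by 6: a:b = 12:36
Multiply second ratio by 6: b:c = 36:18
Now b = 36 in both, so a:b:c = 12:36:18
Therefore a:c = 12:18
Simplify by GCD: a:c = 2:3

2:3


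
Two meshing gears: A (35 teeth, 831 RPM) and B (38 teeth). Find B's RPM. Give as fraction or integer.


Gear ratio: teeth_A * RPM_A = teeth_B * RPM_B
35 * 831 = 38 * RPM_B
29085 = 38 * RPM_B
RPM_B = 29085 / 38
RPM_B = 29085/38

29085/38


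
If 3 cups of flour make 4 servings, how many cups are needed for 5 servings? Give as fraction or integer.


Original: 3 cups for 4 servings
Target servings = 5
Scaling factor = 5/4
New amount = 3 * 5/4
= 15/4
= 15/4 cups

15/4


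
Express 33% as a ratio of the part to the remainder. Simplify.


Part = 33%, Remainder = 67%
Ratio = 33:67
GCD(33, 67) = 1
Simplify: 33:67 = 33:67

33:67


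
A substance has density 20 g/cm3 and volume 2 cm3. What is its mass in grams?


Using mass = density * volume
Density = 20 g/cm3
Volume = 2 cm3
Mass = 20 * 2
= 40 g

40


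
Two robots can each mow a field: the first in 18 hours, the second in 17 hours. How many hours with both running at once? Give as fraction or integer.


Rate of A = 1/18 job per hour
Rate of B = 1/17 job per hour
Combined rate = 1/18 + 1/17
Find common denominator: (17 + 18)/(18*17) = 35/306
Combined rate = 35/306 job per hour
Time together = 1 / (35/306) = 306/35 hours

306/35


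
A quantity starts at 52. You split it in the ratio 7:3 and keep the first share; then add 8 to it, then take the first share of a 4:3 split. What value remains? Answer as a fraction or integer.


Start with 52.
Step 1: Split 7:3, first share = 52 * 7/10 = 182/5
Step 2: Add 8: 182/5+8=222/5; split 4:3 first = 222/5*4/7 = 888/35
Final result = 888/35

888/35


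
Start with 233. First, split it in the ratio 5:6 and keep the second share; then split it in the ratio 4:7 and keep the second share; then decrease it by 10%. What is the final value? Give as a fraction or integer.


Start with 233.
Step 1: Split 5:6, second share = 233 * 6/11 = 1398/11
Step 2: Split 4:7, second share = 1398/11 * 7/11 = 9786/121
Step 3: Decrease by 10%: 9786/121 * 90/100 = 44037/605
Final result = 44037/605

44037/605


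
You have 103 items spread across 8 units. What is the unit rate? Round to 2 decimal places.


Total items = 103
Number of units = 8
Unit rate = 103 / 8
= 12.88 items per unit

12.88


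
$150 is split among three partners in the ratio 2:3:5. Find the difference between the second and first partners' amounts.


Total parts = 2 + 3 + 5 = 10
Value per part = 150 / 10 = 15
Shares: 2*15=30, 3*15=45, 5*15=75
Second share = 45, first share = 30
Difference = |45 - 30| = 15

15


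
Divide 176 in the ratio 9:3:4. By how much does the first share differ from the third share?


Total parts = 9 + 3 + 4 = 16
Value per part = 176 / 16 = 11
Shares: 9*11=99, 3*11=33, 4*11=44
First share = 99, third share = 44
Difference = |99 - 44| = 55

55


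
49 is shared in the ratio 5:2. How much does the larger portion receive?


Total parts = 5 + 2 = 7
Value per part = 49 / 7 = 7
First share = 5 * 7 = 35
Second share = 2 * 7 = 14
Larger share = 35

35


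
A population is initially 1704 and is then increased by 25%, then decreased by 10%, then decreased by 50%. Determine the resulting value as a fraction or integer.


Start: 1704
Step 1: increase by 25% => multiply by 125/100
  1704 * 125/100 = 2130
Step 2: decrease by 10% => multiply by 90/100
  2130 * 90/100 = 1917
Step 3: decrease by 50% => multiply by 50/100
  1917 * 50/100 = 1917/2
Final value = 1917/2

1917/2


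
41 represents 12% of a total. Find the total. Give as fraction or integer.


Given: 41 is 12% of the whole
Set up: 41 = 12/100 * whole
whole = 41 * 100 / 12
whole = 4100 / 12
whole = 1025/3

1025/3


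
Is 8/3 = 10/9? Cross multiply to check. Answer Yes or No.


Cross multiply to check 8/3 = 10/9
Left cross product: 8 * 9 = 72
Right cross product: 3 * 10 = 30
72 != 30
Not equal, so proportions differ => No

No


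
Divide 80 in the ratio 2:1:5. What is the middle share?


Ratio = 2:1:5
Total parts = 2 + 1 + 5 = 8
Value per part = 80 / 8 = 10
First share = 2 * 10 = 20
Middle share = 1 * 10 = 10
Third share = 5 * 10 = 50

10


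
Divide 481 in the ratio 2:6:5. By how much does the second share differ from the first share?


Total parts = 2 + 6 + 5 = 13
Value per part = 481 / 13 = 37
Shares: 2*37=74, 6*37=222, 5*37=185
Second share = 222, first share = 74
Difference = |222 - 74| = 148

148


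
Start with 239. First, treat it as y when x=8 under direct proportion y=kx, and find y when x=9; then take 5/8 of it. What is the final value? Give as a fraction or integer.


Start with 239.
Step 1: Direct prop: k = (239)/8; new y = k*9 = 239*9/8 = 2151/8
Step 2: Take 5/8: 2151/8 * 5/8 = 10755/64
Final result = 10755/64

10755/64


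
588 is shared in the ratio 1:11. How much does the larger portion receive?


Total parts = 1 + 11 = 12
Value per part = 588 / 12 = 49
First share = 1 * 49 = 49
Second share = 11 * 49 = 539
Larger share = 539

539


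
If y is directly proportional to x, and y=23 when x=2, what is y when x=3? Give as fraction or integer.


Direct proportion: y = kx
Find k: k = 23/2 = 23/2
Compute y at x=3: y = 23/2 * 3
y = 69/2

69/2


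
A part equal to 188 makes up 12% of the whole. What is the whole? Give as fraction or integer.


Given: 188 is 12% of the whole
Set up: 188 = 12/100 * whole
whole = 188 * 100 / 12
whole = 18800 / 12
whole = 4700/3

4700/3


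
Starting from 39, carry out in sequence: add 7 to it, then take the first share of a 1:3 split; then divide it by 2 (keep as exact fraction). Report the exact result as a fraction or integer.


Start with 39.
Step 1: Add 7: 39+7=46; split 1:3 first = 46*1/4 = 23/2
Step 2: Divide by 2: 23/2 / 2 = 23/4
Final result = 23/4

23/4


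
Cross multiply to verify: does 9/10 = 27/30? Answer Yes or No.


Cross multiply to check 9/10 = 27/30
Left cross product: 9 * 30 = 270
Right cross product: 10 * 27 = 270
270 = 270
Equal, so proportions match => Yes

Yes


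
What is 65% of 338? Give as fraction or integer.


Compute 65% of 338
Convert percentage: 65% = 65/100
Multiply: 338 * 65/100
= 21970/100
= 2197/10

2197/10


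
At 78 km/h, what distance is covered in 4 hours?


Using distance = speed * time
Speed = 78 km/h
Time = 4 hours
Distance = 78 * 4
= 312 km

312


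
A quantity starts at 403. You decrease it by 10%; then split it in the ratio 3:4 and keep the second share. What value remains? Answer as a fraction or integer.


Start with 403.
Step 1: Decrease by 10%: 403 * 90/100 = 3627/10
Step 2: Split 3:4, second share = 3627/10 * 4/7 = 7254/35
Final result = 7254/35

7254/35


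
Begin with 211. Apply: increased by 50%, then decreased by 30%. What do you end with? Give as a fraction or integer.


Start: 211
Step 1: increase by 50% => multiply by 150/100
  211 * 150/100 = 633/2
Step 2: decrease by 30% => multiply by 70/100
  633/2 * 70/100 = 4431/20
Final value = 4431/20

4431/20


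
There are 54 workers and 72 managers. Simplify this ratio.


Find GCD(54, 72)
GCD = 18
Divide both by 18: 54/18 = 3, 72/18 = 4
Simplified ratio = 3:4

3:4


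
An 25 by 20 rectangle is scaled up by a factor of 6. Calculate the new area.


Original dimensions: 25 x 20
Enlargement factor = 6
New width = 25 * 6 = 150
New height = 20 * 6 = 120
New area = 150 * 120 = 18000

18000


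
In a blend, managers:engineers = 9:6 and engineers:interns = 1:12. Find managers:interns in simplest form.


Given a:b = 9:6 and b:c = 1:12
Make b consistent. Multiply first ratio by 1: a:b = 9:6
Multiply second ratio by 6: b:c = 6:72
Now b = 6 in both, so a:b:c = 9:6:72
Therefore a:c = 9:72
Simplify by GCD: a:c = 1:8

1:8


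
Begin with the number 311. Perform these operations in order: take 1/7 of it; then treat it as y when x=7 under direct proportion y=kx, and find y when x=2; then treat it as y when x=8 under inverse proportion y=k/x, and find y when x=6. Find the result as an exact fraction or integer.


Start with 311.
Step 1: Take 1/7: 311 * 1/7 = 311/7
Step 2: Direct prop: k = (311/7)/7; new y = k*2 = 311/7*2/7 = 622/49
Step 3: Inverse prop: k = (622/49)*8; new y = k/6 = 622/49*8/6 = 2488/147
Final result = 2488/147

2488/147


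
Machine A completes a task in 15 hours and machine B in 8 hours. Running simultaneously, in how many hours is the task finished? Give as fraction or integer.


Rate of A = 1/15 job per hour
Rate of B = 1/8 job per hour
Combined rate = 1/15 + 1/8
Find common denominator: (8 + 15)/(15*8) = 23/120
Combined rate = 23/120 job per hour
Time together = 1 / (23/120) = 120/23 hours

120/23


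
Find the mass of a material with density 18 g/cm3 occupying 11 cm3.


Using mass = density * volume
Density = 18 g/cm3
Volume = 11 cm3
Mass = 18 * 11
= 198 g

198


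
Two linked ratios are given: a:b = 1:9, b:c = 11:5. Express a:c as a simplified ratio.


Given a:b = 1:9 and b:c = 11:5
Make b consistent. Multiply first ratio by 11: a:b = 11:99
Multiply second ratio by 9: b:c = 99:45
Now b = 99 in both, so a:b:c = 11:99:45
Therefore a:c = 11:45
Simplify by GCD: a:c = 11:45

11:45


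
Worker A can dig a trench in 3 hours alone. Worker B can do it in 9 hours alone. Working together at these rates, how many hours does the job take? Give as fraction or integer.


Rate of A = 1/3 job per hour
Rate of B = 1/9 job per hour
Combined rate = 1/3 + 1/9
Find common denominator: (9 + 3)/(3*9) = 12/27
Combined rate = 4/9 job per hour
Time together = 1 / (4/9) = 9/4 hours

9/4


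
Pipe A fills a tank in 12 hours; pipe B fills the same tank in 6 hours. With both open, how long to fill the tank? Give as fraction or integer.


Rate of A = 1/12 job per hour
Rate of B = 1/6 job per hour
Combined rate = 1/12 + 1/6
Find common denominator: (6 + 12)/(12*6) = 18/72
Combined rate = 1/4 job per hour
Time together = 1 / (1/4) = 4 hours

4


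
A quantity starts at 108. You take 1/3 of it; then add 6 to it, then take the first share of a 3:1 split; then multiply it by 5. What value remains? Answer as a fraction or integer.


Start with 108.
Step 1: Take 1/3: 108 * 1/3 = 36
Step 2: Add 6: 36+6=42; split 3:1 first = 42*3/4 = 63/2
Step 3: Multiply by 5: 63/2 * 5 = 315/2
Final result = 315/2

315/2


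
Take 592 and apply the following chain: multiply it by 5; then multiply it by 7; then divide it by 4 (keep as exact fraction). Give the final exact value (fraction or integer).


Start with 592.
Step 1: Multiply by 5: 592 * 5 = 2960
Step 2: Multiply by 7: 2960 * 7 = 20720
Step 3: Divide by 4: 20720 / 4 = 5180
Final result = 5180

5180


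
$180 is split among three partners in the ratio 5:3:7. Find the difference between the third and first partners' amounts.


Total parts = 5 + 3 + 7 = 15
Value per part = 180 / 15 = 12
Shares: 5*12=60, 3*12=36, 7*12=84
Third share = 84, first share = 60
Difference = |84 - 60| = 24

24


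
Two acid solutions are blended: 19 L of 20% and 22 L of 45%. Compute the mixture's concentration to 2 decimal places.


Solute in mixture 1 = 20% of 19 L = 19*20/100 = 19/5 L
Solute in mixture 2 = 45% of 22 L = 22*45/100 = 99/10 L
Total solute = 19/5 + 99/10 = 137/10 L
Total volume = 19 + 22 = 41 L
Final concentration = 137/10/41 * 100 = 33.41%

33.41


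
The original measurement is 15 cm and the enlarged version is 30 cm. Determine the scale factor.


Original length = 15 cm
Scaled length = 30 cm
Scale factor = 30 / 15
= 2

2


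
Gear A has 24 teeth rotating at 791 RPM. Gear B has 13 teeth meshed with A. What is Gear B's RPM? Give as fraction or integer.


Gear ratio: teeth_A * RPM_A = teeth_B * RPM_B
24 * 791 = 13 * RPM_B
18984 = 13 * RPM_B
RPM_B = 18984 / 13
RPM_B = 18984/13

18984/13


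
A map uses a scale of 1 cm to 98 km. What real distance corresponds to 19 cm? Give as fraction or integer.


Map scale: 1 cm = 98 km
Measured distance on map = 19 cm
Set up proportion: 19 * 98 / 1
= 1862 / 1
= 1862 km

1862


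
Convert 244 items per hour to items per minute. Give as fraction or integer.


Converting from per hour to per minute
Rate = 244 items per hour
Divide by 60: 244/60
= 61/15 items per minute

61/15


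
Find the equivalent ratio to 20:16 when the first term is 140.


Original ratio: 20:16
First term target: 140
Scale factor = 140 / 20 = 7
Multiply second term: 16 * 7 = 112
Equivalent ratio = 140:112

140:112


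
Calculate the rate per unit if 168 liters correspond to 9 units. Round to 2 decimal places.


Total liters = 168
Number of units = 9
Unit rate = 168 / 9
= 18.67 liters per unit

18.67


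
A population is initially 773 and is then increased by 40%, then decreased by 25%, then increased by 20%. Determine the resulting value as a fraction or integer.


Start: 773
Step 1: increase by 40% => multiply by 140/100
  773 * 140/100 = 5411/5
Step 2: decrease by 25% => multiply by 75/100
  5411/5 * 75/100 = 16233/20
Step 3: increase by 20% => multiply by 120/100
  16233/20 * 120/100 = 48699/50
Final value = 48699/50

48699/50


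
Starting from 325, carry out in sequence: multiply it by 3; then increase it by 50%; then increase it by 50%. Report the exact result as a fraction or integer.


Start with 325.
Step 1: Multiply by 3: 325 * 3 = 975
Step 2: Increase by 50%: 975 * 150/100 = 2925/2
Step 3: Increase by 50%: 2925/2 * 150/100 = 8775/4
Final result = 8775/4

8775/4


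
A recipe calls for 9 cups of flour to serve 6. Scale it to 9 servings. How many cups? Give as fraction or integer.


Original: 9 cups for 6 servings
Target servings = 9
Scaling factor = 9/6
New amount = 9 * 9/6
= 81/6
= 27/2 cups

27/2


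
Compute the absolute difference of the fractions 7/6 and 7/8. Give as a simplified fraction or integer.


Simplify: 7/6 = 7/6 and 7/8 = 7/8
Find common denominator: LCD = 24
Convert: 28/24 and 21/24
Difference = |28 - 21|/24 = 7/24
Simplified = 7/24

7/24


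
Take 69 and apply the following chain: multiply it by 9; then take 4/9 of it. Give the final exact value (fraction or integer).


Start with 69.
Step 1: Multiply by 9: 69 * 9 = 621
Step 2: Take 4/9: 621 * 4/9 = 276
Final result = 276

276


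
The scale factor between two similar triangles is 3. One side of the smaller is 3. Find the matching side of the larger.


Similar triangles have proportional sides
Scale factor = 3
Smaller side = 3
Corresponding larger side = 3 * 3
= 9

9


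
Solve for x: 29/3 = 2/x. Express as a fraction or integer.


Setting up: 29/3 = 2/x
Cross multiply: 29 * x = 3 * 2
29x = 6
x = 6/29
x = 6/29

6/29


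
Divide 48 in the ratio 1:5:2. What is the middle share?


Ratio = 1:5:2
Total parts = 1 + 5 + 2 = 8
Value per part = 48 / 8 = 6
First share = 1 * 6 = 6
Middle share = 5 * 6 = 30
Third share = 2 * 6 = 12

30


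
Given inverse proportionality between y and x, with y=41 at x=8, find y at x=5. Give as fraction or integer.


Inverse proportion: y = k/x
Find k: k = 8 * 41 = 328
Compute y at x=5: y = 328/5
y = 328/5

328/5


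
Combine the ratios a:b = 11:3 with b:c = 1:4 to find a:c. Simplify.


Given a:b = 11:3 and b:c = 1:4
Make b consistent. Multiply first ratio by 1: a:b = 11:3
Multiply second ratio by 3: b:c = 3:12
Now b = 3 in both, so a:b:c = 11:3:12
Therefore a:c = 11:12
Simplify by GCD: a:c = 11:12

11:12


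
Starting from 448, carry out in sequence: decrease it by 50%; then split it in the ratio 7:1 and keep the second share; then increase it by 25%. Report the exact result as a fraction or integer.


Start with 448.
Step 1: Decrease by 50%: 448 * 50/100 = 224
Step 2: Split 7:1, second share = 224 * 1/8 = 28
Step 3: Increase by 25%: 28 * 125/100 = 35
Final result = 35

35


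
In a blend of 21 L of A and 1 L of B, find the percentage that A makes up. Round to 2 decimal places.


Volume of A = 21 L
Volume of B = 1 L
Total volume = 21 + 1 = 22 L
Percentage of A = (21/22) * 100
= 95.45%

95.45


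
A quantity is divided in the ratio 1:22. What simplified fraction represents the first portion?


Total parts = 1 + 22 = 23
First part fraction = 1/23
Simplify: 1/23 = 1/23

1/23


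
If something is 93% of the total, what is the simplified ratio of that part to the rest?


Part = 93%, Remainder = 7%
Ratio = 93:7
GCD(93, 7) = 1
Simplify: 93:7 = 93:7

93:7


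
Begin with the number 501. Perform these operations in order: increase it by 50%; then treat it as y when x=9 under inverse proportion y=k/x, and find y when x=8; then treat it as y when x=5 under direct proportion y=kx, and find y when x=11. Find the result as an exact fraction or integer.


Start with 501.
Step 1: Increase by 50%: 501 * 150/100 = 1503/2
Step 2: Inverse prop: k = (1503/2)*9; new y = k/8 = 1503/2*9/8 = 13527/16
Step 3: Direct prop: k = (13527/16)/5; new y = k*11 = 13527/16*11/5 = 148797/80
Final result = 148797/80

148797/80


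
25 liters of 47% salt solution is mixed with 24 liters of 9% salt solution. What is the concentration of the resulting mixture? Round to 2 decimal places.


Solute in mixture 1 = 47% of 25 L = 25*47/100 = 47/4 L
Solute in mixture 2 = 9% of 24 L = 24*9/100 = 54/25 L
Total solute = 47/4 + 54/25 = 1391/100 L
Total volume = 25 + 24 = 49 L
Final concentration = 1391/100/49 * 100 = 28.39%

28.39


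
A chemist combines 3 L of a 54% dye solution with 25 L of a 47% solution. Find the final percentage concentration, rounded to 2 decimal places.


Solute in mixture 1 = 54% of 3 L = 3*54/100 = 81/50 L
Solute in mixture 2 = 47% of 25 L = 25*47/100 = 47/4 L
Total solute = 81/50 + 47/4 = 1337/100 L
Total volume = 3 + 25 = 28 L
Final concentration = 1337/100/28 * 100 = 47.75%

47.75


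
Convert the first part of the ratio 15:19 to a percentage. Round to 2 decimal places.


Total parts = 15 + 19 = 34
First part fraction = 15/34
Percentage = (15/34) * 100
= 0.441176 * 100
= 44.12%

44.12


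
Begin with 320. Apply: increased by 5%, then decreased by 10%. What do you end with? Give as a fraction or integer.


Start: 320
Step 1: increase by 5% => multiply by 105/100
  320 * 105/100 = 336
Step 2: decrease by 10% => multiply by 90/100
  336 * 90/100 = 1512/5
Final value = 1512/5

1512/5


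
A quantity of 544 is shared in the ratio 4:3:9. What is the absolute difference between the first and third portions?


Total parts = 4 + 3 + 9 = 16
Value per part = 544 / 16 = 34
Shares: 4*34=136, 3*34=102, 9*34=306
First share = 136, third share = 306
Difference = |136 - 306| = 170

170


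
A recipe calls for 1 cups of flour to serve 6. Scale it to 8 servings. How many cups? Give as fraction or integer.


Original: 1 cups for 6 servings
Target servings = 8
Scaling factor = 8/6
New amount = 1 * 8/6
= 8/6
= 4/3 cups

4/3


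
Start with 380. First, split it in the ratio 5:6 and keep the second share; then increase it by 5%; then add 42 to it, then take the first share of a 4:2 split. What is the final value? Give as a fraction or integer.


Start with 380.
Step 1: Split 5:6, second share = 380 * 6/11 = 2280/11
Step 2: Increase by 5%: 2280/11 * 105/100 = 2394/11
Step 3: Add 42: 2394/11+42=2856/11; split 4:2 first = 2856/11*4/6 = 1904/11
Final result = 1904/11

1904/11


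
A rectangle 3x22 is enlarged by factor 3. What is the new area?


Original dimensions: 3 x 22
Enlargement factor = 3
New width = 3 * 3 = 9
New height = 22 * 3 = 66
New area = 9 * 66 = 594

594


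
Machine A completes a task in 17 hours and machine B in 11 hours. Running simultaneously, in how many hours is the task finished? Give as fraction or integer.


Rate of A = 1/17 job per hour
Rate of B = 1/11 job per hour
Combined rate = 1/17 + 1/11
Find common denominator: (11 + 17)/(17*11) = 28/187
Combined rate = 28/187 job per hour
Time together = 1 / (28/187) = 187/28 hours

187/28


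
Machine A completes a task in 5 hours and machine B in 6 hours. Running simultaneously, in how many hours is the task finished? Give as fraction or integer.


Rate of A = 1/5 job per hour
Rate of B = 1/6 job per hour
Combined rate = 1/5 + 1/6
Find common denominator: (6 + 5)/(5*6) = 11/30
Combined rate = 11/30 job per hour
Time together = 1 / (11/30) = 30/11 hours

30/11


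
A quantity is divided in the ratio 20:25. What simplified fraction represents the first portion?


Total parts = 20 + 25 = 45
First part fraction = 20/45
Simplify: 20/45 = 4/9

4/9


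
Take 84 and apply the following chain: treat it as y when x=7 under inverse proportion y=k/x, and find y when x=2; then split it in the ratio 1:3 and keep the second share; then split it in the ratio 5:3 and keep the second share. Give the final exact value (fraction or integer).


Start with 84.
Step 1: Inverse prop: k = (84)*7; new y = k/2 = 84*7/2 = 294
Step 2: Split 1:3, second share = 294 * 3/4 = 441/2
Step 3: Split 5:3, second share = 441/2 * 3/8 = 1323/16
Final result = 1323/16

1323/16


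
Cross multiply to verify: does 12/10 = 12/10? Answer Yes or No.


Cross multiply to check 12/10 = 12/10
Left cross product: 12 * 10 = 120
Right cross product: 10 * 12 = 120
120 = 120
Equal, so proportions match => Yes

Yes


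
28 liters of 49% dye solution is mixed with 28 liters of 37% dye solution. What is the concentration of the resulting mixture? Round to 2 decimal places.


Solute in mixture 1 = 49% of 28 L = 28*49/100 = 343/25 L
Solute in mixture 2 = 37% of 28 L = 28*37/100 = 259/25 L
Total solute = 343/25 + 259/25 = 602/25 L
Total volume = 28 + 28 = 56 L
Final concentration = 602/25/56 * 100 = 43.00%

43.00


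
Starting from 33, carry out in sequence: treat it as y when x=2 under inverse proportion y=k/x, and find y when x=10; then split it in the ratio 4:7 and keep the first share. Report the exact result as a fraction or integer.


Start with 33.
Step 1: Inverse prop: k = (33)*2; new y = k/10 = 33*2/10 = 33/5
Step 2: Split 4:7, first share = 33/5 * 4/11 = 12/5
Final result = 12/5

12/5


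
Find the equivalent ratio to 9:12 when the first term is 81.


Original ratio: 9:12
First term target: 81
Scale factor = 81 / 9 = 9
Multiply second term: 12 * 9 = 108
Equivalent ratio = 81:108

81:108


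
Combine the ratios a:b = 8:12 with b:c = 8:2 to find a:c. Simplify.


Given a:b = 8:12 and b:c = 8:2
Make b consistent. Multiply first ratio by 8: a:b = 64:96
Multiply second ratio by 12: b:c = 96:24
Now b = 96 in both, so a:b:c = 64:96:24
Therefore a:c = 64:24
Simplify by GCD: a:c = 8:3

8:3


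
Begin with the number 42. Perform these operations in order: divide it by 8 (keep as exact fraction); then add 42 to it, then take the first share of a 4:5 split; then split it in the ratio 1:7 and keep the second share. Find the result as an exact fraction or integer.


Start with 42.
Step 1: Divide by 8: 42 / 8 = 21/4
Step 2: Add 42: 21/4+42=189/4; split 4:5 first = 189/4*4/9 = 21
Step 3: Split 1:7, second share = 21 * 7/8 = 147/8
Final result = 147/8

147/8


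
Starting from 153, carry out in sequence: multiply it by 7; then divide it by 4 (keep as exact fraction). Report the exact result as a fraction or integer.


Start with 153.
Step 1: Multiply by 7: 153 * 7 = 1071
Step 2: Divide by 4: 1071 / 4 = 1071/4
Final result = 1071/4

1071/4


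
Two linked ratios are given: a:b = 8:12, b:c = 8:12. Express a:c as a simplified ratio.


Given a:b = 8:12 and b:c = 8:12
Make b consistent. Multiply first ratio by 8: a:b = 64:96
Multiply second ratio by 12: b:c = 96:144
Now b = 96 in both, so a:b:c = 64:96:144
Therefore a:c = 64:144
Simplify by GCD: a:c = 4:9

4:9


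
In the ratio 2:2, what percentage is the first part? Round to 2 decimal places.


Total parts = 2 + 2 = 4
First part fraction = 2/4
Percentage = (2/4) * 100
= 0.5 * 100
= 50.00%

50.00


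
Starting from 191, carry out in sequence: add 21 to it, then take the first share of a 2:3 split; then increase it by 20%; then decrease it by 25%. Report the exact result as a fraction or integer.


Start with 191.
Step 1: Add 21: 191+21=212; split 2:3 first = 212*2/5 = 424/5
Step 2: Increase by 20%: 424/5 * 120/100 = 2544/25
Step 3: Decrease by 25%: 2544/25 * 75/100 = 1908/25
Final result = 1908/25

1908/25


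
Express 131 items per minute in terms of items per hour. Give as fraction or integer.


Converting from per minute to per hour
Rate = 131 items per minute
Multiply by 60: 131 * 60
= 7860 items per hour

7860


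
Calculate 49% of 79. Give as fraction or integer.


Compute 49% of 79
Convert percentage: 49% = 49/100
Multiply: 79 * 49/100
= 3871/100
= 3871/100

3871/100


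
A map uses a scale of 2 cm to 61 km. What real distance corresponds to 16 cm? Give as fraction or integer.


Map scale: 2 cm = 61 km
Measured distance on map = 16 cm
Set up proportion: 16 * 61 / 2
= 976 / 2
= 488 km

488


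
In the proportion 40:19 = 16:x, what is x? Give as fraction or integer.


Setting up: 40/19 = 16/x
Cross multiply: 40 * x = 19 * 16
40x = 304
x = 304/40
x = 38/5

38/5


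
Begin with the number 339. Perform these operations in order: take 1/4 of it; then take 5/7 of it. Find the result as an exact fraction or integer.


Start with 339.
Step 1: Take 1/4: 339 * 1/4 = 339/4
Step 2: Take 5/7: 339/4 * 5/7 = 1695/28
Final result = 1695/28

1695/28


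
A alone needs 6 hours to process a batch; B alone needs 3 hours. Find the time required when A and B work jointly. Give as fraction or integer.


Rate of A = 1/6 job per hour
Rate of B = 1/3 job per hour
Combined rate = 1/6 + 1/3
Find common denominator: (3 + 6)/(6*3) = 9/18
Combined rate = 1/2 job per hour
Time together = 1 / (1/2) = 2 hours

2


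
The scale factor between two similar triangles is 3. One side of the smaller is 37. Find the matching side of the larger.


Similar triangles have proportional sides
Scale factor = 3
Smaller side = 37
Corresponding larger side = 37 * 3
= 111

111


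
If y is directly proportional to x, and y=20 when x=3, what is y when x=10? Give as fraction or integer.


Direct proportion: y = kx
Find k: k = 20/3 = 20/3
Compute y at x=10: y = 20/3 * 10
y = 200/3

200/3


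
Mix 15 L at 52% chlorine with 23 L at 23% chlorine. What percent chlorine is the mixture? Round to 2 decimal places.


Solute in mixture 1 = 52% of 15 L = 15*52/100 = 39/5 L
Solute in mixture 2 = 23% of 23 L = 23*23/100 = 529/100 L
Total solute = 39/5 + 529/100 = 1309/100 L
Total volume = 15 + 23 = 38 L
Final concentration = 1309/100/38 * 100 = 34.45%

34.45


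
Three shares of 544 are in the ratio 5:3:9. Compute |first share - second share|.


Total parts = 5 + 3 + 9 = 17
Value per part = 544 / 17 = 32
Shares: 5*32=160, 3*32=96, 9*32=288
First share = 160, second share = 96
Difference = |160 - 96| = 64

64


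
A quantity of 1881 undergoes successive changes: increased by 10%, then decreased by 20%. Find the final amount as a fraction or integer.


Start: 1881
Step 1: increase by 10% => multiply by 110/100
  1881 * 110/100 = 20691/10
Step 2: decrease by 20% => multiply by 80/100
  20691/10 * 80/100 = 41382/25
Final value = 41382/25

41382/25


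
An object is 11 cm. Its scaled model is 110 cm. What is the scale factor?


Original length = 11 cm
Scaled length = 110 cm
Scale factor = 110 / 11
= 10

10


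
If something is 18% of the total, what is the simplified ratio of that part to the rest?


Part = 18%, Remainder = 82%
Ratio = 18:82
GCD(18, 82) = 2
Simplify: 9:41 = 9:41

9:41


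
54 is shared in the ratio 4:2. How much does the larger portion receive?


Total parts = 4 + 2 = 6
Value per part = 54 / 6 = 9
First share = 4 * 9 = 36
Second share = 2 * 9 = 18
Larger share = 36

36


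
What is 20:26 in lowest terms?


Find GCD(20, 26)
GCD = 2
Divide both by 2: 20/2 = 10, 26/2 = 13
Simplified ratio = 10:13

10:13


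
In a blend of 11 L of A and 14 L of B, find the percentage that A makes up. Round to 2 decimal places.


Volume of A = 11 L
Volume of B = 14 L
Total volume = 11 + 14 = 25 L
Percentage of A = (11/25) * 100
= 44.00%

44.00


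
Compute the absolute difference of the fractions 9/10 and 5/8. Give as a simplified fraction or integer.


Simplify: 9/10 = 9/10 and 5/8 = 5/8
Find common denominator: LCD = 40
Convert: 36/40 and 25/40
Difference = |36 - 25|/40 = 11/40
Simplified = 11/40

11/40


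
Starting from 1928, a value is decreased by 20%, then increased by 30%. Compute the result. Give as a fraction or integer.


Start: 1928
Step 1: decrease by 20% => multiply by 80/100
  1928 * 80/100 = 7712/5
Step 2: increase by 30% => multiply by 130/100
  7712/5 * 130/100 = 50128/25
Final value = 50128/25

50128/25


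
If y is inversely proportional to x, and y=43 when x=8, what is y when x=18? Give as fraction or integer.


Inverse proportion: y = k/x
Find k: k = 8 * 43 = 344
Compute y at x=18: y = 344/18
y = 172/9

172/9


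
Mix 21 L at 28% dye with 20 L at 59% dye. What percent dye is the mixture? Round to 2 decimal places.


Solute in mixture 1 = 28% of 21 L = 21*28/100 = 147/25 L
Solute in mixture 2 = 59% of 20 L = 20*59/100 = 59/5 L
Total solute = 147/25 + 59/5 = 442/25 L
Total volume = 21 + 20 = 41 L
Final concentration = 442/25/41 * 100 = 43.12%

43.12


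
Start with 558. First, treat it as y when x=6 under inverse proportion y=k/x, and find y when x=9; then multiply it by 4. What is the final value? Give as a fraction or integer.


Start with 558.
Step 1: Inverse prop: k = (558)*6; new y = k/9 = 558*6/9 = 372
Step 2: Multiply by 4: 372 * 4 = 1488
Final result = 1488

1488


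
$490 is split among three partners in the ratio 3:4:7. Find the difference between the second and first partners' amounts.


Total parts = 3 + 4 + 7 = 14
Value per part = 490 / 14 = 35
Shares: 3*35=105, 4*35=140, 7*35=245
Second share = 140, first share = 105
Difference = |140 - 105| = 35

35


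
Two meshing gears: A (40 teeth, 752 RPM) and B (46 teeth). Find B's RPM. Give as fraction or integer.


Gear ratio: teeth_A * RPM_A = teeth_B * RPM_B
40 * 752 = 46 * RPM_B
30080 = 46 * RPM_B
RPM_B = 30080 / 46
RPM_B = 15040/23

15040/23


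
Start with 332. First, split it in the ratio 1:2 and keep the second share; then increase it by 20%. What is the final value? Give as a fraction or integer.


Start with 332.
Step 1: Split 1:2, second share = 332 * 2/3 = 664/3
Step 2: Increase by 20%: 664/3 * 120/100 = 1328/5
Final result = 1328/5

1328/5


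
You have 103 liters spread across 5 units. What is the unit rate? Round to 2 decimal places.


Total liters = 103
Number of units = 5
Unit rate = 103 / 5
= 20.60 liters per unit

20.60


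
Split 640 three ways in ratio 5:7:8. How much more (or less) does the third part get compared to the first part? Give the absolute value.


Total parts = 5 + 7 + 8 = 20
Value per part = 640 / 20 = 32
Shares: 5*32=160, 7*32=224, 8*32=256
Third share = 256, first share = 160
Difference = |256 - 160| = 96

96


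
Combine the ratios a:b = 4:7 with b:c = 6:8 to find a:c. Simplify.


Given a:b = 4:7 and b:c = 6:8
Make b consistent. Multiply first ratio by 6: a:b = 24:42
Multiply second ratio by 7: b:c = 42:56
Now b = 42 in both, so a:b:c = 24:42:56
Therefore a:c = 24:56
Simplify by GCD: a:c = 3:7

3:7


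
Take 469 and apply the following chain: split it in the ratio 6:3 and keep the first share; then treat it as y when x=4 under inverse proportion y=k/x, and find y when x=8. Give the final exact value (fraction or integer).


Start with 469.
Step 1: Split 6:3, first share = 469 * 6/9 = 938/3
Step 2: Inverse prop: k = (938/3)*4; new y = k/8 = 938/3*4/8 = 469/3
Final result = 469/3

469/3


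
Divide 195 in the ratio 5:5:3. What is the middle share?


Ratio = 5:5:3
Total parts = 5 + 5 + 3 = 13
Value per part = 195 / 13 = 15
First share = 5 * 15 = 75
Middle share = 5 * 15 = 75
Third share = 3 * 15 = 45

75


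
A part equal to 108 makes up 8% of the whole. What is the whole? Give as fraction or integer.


Given: 108 is 8% of the whole
Set up: 108 = 8/100 * whole
whole = 108 * 100 / 8
whole = 10800 / 8
whole = 1350

1350


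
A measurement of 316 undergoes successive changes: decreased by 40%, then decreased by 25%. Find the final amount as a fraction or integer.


Start: 316
Step 1: decrease by 40% => multiply by 60/100
  316 * 60/100 = 948/5
Step 2: decrease by 25% => multiply by 75/100
  948/5 * 75/100 = 711/5
Final value = 711/5

711/5


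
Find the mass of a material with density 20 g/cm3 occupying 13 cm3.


Using mass = density * volume
Density = 20 g/cm3
Volume = 13 cm3
Mass = 20 * 13
= 260 g

260


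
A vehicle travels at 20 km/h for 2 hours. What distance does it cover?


Using distance = speed * time
Speed = 20 km/h
Time = 2 hours
Distance = 20 * 2
= 40 km

40


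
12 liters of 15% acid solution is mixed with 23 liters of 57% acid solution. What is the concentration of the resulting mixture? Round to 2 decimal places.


Solute in mixture 1 = 15% of 12 L = 12*15/100 = 9/5 L
Solute in mixture 2 = 57% of 23 L = 23*57/100 = 1311/100 L
Total solute = 9/5 + 1311/100 = 1491/100 L
Total volume = 12 + 23 = 35 L
Final concentration = 1491/100/35 * 100 = 42.60%

42.60


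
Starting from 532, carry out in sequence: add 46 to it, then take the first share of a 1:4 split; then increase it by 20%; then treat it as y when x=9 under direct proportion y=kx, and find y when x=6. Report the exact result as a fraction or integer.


Start with 532.
Step 1: Add 46: 532+46=578; split 1:4 first = 578*1/5 = 578/5
Step 2: Increase by 20%: 578/5 * 120/100 = 3468/25
Step 3: Direct prop: k = (3468/25)/9; new y = k*6 = 3468/25*6/9 = 2312/25
Final result = 2312/25

2312/25


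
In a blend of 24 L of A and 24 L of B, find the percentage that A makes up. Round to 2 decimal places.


Volume of A = 24 L
Volume of B = 24 L
Total volume = 24 + 24 = 48 L
Percentage of A = (24/48) * 100
= 50.00%

50.00


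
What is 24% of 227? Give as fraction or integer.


Compute 24% of 227
Convert percentage: 24% = 24/100
Multiply: 227 * 24/100
= 5448/100
= 1362/25

1362/25


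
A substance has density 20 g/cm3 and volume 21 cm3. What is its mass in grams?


Using mass = density * volume
Density = 20 g/cm3
Volume = 21 cm3
Mass = 20 * 21
= 420 g

420


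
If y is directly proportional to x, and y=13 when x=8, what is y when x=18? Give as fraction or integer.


Direct proportion: y = kx
Find k: k = 13/8 = 13/8
Compute y at x=18: y = 13/8 * 18
y = 117/4

117/4


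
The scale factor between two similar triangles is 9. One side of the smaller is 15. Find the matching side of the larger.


Similar triangles have proportional sides
Scale factor = 9
Smaller side = 15
Corresponding larger side = 15 * 9
= 135

135


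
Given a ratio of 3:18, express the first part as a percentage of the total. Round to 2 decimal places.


Total parts = 3 + 18 = 21
First part fraction = 3/21
Percentage = (3/21) * 100
= 0.142857 * 100
= 14.29%

14.29


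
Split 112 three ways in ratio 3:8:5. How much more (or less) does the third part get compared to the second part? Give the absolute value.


Total parts = 3 + 8 + 5 = 16
Value per part = 112 / 16 = 7
Shares: 3*7=21, 8*7=56, 5*7=35
Third share = 35, second share = 56
Difference = |35 - 56| = 21

21


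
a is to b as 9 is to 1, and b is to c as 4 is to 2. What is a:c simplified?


Given a:b = 9:1 and b:c = 4:2
Make b consistent. Multiply first ratio by 4: a:b = 36:4
Multiply second ratio by 1: b:c = 4:2
Now b = 4 in both, so a:b:c = 36:4:2
Therefore a:c = 36:2
Simplify by GCD: a:c = 18:1

18:1


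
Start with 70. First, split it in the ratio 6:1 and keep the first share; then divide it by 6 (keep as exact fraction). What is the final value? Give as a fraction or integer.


Start with 70.
Step 1: Split 6:1, first share = 70 * 6/7 = 60
Step 2: Divide by 6: 60 / 6 = 10
Final result = 10

10
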